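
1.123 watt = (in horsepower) 0.001506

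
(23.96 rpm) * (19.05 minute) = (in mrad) 2.868e+06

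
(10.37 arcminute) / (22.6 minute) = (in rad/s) 2.225e-06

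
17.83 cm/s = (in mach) 0.0005236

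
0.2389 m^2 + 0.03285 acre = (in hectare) 0.01332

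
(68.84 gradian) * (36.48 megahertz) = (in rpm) 3.767e+08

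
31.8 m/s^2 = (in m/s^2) 31.8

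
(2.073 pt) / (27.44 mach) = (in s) 7.827e-08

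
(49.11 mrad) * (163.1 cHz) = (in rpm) 0.7649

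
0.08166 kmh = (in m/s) 0.02268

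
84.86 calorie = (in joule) 355.1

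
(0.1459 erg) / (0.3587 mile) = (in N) 2.527e-11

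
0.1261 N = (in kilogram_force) 0.01286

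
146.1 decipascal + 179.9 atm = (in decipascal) 1.823e+08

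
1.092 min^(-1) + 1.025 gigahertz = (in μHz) 1.025e+15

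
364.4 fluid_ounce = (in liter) 10.78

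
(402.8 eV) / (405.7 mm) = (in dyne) 1.591e-11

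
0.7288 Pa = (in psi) 0.0001057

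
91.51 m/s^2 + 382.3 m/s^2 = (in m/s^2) 473.8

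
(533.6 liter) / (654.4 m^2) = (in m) 0.0008154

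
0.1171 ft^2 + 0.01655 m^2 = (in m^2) 0.02743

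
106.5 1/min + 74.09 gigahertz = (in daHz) 7.409e+09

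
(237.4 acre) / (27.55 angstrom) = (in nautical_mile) 1.883e+11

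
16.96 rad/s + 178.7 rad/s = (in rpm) 1868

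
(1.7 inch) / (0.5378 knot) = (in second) 0.1561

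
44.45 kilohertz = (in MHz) 0.04445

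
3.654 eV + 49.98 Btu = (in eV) 3.291e+23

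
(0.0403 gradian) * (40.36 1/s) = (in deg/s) 1.464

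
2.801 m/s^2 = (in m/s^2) 2.801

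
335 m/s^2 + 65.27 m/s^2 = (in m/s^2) 400.3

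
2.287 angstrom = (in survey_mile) 1.421e-13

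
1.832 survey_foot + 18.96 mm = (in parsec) 1.871e-17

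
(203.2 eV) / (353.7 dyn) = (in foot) 3.02e-14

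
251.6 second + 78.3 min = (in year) 0.000157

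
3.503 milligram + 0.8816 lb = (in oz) 14.11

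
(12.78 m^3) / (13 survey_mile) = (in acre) 1.509e-07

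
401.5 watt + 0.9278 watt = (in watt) 402.4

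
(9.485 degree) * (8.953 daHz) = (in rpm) 141.5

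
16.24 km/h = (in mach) 0.01325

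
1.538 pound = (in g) 697.6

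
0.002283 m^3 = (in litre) 2.283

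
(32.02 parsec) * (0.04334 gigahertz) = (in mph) 9.579e+25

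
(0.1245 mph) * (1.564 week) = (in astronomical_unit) 3.519e-07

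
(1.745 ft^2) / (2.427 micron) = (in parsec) 2.165e-12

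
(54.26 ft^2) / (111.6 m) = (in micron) 4.517e+04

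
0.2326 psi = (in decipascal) 1.604e+04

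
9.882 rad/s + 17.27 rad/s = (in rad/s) 27.15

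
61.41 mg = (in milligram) 61.41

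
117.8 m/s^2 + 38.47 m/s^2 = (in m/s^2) 156.3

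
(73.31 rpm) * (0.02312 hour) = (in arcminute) 2.197e+06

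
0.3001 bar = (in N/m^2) 3.001e+04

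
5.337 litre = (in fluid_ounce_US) 180.5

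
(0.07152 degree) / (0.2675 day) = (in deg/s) 3.094e-06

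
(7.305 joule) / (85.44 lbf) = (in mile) 1.194e-05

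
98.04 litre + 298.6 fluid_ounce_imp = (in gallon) 28.14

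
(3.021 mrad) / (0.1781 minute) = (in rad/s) 0.0002827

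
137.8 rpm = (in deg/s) 826.8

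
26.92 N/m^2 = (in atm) 0.0002657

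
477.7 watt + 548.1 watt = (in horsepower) 1.376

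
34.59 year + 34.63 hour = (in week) 1804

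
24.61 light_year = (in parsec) 7.545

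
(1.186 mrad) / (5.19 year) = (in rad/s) 7.246e-12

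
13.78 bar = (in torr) 1.034e+04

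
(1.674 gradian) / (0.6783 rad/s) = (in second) 0.03877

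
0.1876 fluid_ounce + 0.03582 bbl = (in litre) 5.7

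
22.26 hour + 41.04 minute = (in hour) 22.94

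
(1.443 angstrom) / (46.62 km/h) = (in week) 1.842e-17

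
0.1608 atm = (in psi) 2.363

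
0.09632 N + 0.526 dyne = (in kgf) 0.009822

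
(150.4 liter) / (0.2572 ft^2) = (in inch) 247.8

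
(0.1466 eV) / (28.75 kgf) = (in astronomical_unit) 5.569e-34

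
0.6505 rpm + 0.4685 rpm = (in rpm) 1.119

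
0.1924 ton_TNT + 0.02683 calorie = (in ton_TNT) 0.1924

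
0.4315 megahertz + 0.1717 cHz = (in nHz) 4.315e+14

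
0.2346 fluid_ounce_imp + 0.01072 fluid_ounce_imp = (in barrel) 4.384e-05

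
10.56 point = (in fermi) 3.725e+12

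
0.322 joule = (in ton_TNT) 7.696e-11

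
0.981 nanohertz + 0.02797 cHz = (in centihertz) 0.02797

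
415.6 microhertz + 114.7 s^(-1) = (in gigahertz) 1.147e-07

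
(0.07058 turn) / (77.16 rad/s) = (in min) 9.579e-05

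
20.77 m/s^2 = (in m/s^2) 20.77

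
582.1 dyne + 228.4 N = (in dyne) 2.284e+07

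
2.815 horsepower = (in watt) 2099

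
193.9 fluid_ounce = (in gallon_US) 1.515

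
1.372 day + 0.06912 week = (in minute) 2672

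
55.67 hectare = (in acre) 137.6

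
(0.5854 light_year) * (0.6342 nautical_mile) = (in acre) 1.607e+15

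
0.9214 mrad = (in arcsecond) 190.1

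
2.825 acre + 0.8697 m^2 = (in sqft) 1.231e+05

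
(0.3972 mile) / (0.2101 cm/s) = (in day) 3.521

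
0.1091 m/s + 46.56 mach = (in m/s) 1.585e+04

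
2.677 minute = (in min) 2.677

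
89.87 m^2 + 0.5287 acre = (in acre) 0.5509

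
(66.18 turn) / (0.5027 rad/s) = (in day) 0.009574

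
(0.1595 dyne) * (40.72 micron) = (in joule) 6.495e-11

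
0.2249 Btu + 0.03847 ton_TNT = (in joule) 1.61e+08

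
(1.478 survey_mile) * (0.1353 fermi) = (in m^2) 3.218e-13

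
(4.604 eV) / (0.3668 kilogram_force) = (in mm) 2.051e-16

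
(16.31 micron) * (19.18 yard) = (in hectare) 2.86e-08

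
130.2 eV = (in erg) 2.086e-10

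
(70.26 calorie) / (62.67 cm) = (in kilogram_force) 47.83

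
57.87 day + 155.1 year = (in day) 5.667e+04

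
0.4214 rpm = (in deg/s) 2.528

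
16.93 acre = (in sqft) 7.375e+05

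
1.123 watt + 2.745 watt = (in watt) 3.868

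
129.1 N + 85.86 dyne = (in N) 129.1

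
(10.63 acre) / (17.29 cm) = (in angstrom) 2.488e+15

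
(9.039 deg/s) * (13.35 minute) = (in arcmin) 4.344e+05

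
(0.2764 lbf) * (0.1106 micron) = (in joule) 1.36e-07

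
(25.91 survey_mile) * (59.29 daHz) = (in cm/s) 2.472e+09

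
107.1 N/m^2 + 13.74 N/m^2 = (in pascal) 120.8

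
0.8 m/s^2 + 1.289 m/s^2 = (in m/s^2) 2.089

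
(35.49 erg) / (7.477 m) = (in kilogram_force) 4.84e-08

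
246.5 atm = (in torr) 1.873e+05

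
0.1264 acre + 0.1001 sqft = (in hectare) 0.05115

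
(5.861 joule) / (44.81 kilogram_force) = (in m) 0.01334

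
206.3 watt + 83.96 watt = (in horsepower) 0.3892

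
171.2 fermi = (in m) 1.712e-13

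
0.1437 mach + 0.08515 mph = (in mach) 0.1438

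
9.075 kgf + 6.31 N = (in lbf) 21.43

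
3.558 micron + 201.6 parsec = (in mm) 6.221e+21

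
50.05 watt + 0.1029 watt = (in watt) 50.15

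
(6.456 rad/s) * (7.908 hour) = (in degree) 1.053e+07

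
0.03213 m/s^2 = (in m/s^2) 0.03213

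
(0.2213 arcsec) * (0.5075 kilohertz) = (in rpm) 0.0052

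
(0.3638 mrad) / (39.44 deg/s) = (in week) 8.738e-10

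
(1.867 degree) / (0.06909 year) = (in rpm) 1.428e-07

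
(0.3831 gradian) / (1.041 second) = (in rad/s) 0.005781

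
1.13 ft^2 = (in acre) 2.594e-05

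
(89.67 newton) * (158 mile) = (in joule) 2.28e+07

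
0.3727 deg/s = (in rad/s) 0.006505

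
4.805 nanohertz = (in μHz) 0.004805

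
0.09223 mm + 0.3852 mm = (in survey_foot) 0.001566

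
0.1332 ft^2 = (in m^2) 0.01237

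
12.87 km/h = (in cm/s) 357.5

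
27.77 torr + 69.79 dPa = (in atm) 0.03661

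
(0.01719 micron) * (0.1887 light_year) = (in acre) 7583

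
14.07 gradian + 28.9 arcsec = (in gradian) 14.08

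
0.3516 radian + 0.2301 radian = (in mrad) 581.7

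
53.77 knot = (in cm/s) 2766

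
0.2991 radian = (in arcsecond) 6.169e+04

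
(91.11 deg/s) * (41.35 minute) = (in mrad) 3.945e+06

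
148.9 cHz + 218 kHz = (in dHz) 2.18e+06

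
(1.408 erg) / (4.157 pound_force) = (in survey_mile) 4.731e-12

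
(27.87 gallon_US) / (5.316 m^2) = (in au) 1.327e-13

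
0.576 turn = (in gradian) 230.4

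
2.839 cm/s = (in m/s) 0.02839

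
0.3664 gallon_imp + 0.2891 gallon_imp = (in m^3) 0.00298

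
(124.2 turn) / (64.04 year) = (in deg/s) 2.214e-05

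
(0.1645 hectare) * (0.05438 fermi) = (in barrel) 5.627e-13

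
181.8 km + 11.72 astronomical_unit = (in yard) 1.917e+12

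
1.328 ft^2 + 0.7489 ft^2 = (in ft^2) 2.077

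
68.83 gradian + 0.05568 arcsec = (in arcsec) 2.23e+05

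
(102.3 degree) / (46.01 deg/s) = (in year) 7.05e-08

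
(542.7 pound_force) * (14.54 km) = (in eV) 2.191e+26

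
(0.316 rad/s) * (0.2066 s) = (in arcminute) 224.4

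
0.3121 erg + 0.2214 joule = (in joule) 0.2214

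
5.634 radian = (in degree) 322.8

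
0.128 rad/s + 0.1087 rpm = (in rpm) 1.331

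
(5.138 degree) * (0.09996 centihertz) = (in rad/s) 8.964e-05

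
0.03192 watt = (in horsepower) 4.281e-05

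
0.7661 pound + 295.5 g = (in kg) 0.643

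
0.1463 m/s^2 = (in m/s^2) 0.1463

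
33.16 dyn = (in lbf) 7.455e-05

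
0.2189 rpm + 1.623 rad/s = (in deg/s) 94.3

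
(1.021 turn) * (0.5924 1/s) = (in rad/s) 3.8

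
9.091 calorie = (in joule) 38.04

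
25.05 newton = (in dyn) 2.505e+06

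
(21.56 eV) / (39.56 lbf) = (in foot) 6.44e-20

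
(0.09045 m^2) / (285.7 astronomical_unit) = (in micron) 2.116e-09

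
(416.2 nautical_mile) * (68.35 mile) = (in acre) 2.095e+07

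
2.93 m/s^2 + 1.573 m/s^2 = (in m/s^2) 4.503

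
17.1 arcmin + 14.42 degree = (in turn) 0.04085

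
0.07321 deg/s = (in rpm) 0.0122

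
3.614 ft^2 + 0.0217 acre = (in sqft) 948.9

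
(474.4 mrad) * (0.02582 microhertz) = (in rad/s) 1.225e-08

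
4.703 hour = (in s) 1.693e+04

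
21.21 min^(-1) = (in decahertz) 0.03535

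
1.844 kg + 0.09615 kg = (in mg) 1.94e+06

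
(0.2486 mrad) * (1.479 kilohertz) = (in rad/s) 0.3677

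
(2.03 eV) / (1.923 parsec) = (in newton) 5.481e-36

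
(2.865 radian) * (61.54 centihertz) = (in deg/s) 101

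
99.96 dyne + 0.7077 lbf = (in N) 3.149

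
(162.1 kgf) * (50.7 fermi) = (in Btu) 7.639e-14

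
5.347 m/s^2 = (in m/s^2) 5.347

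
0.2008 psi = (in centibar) 1.384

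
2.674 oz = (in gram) 75.81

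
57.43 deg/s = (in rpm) 9.572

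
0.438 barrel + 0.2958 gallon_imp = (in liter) 70.98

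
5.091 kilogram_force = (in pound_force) 11.22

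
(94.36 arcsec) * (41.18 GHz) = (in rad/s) 1.884e+07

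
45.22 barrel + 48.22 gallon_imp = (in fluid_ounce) 2.505e+05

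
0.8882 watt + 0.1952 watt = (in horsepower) 0.001453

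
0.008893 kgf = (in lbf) 0.01961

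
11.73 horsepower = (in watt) 8747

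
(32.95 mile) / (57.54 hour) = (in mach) 0.0007518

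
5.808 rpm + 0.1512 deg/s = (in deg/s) 35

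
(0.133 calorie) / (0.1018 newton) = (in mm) 5466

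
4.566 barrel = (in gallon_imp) 159.7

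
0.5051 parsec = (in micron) 1.559e+22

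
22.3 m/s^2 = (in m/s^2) 22.3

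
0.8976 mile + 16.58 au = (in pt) 7.031e+15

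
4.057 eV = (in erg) 6.5e-12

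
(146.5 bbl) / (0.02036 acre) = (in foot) 0.9274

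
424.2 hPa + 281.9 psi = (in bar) 19.86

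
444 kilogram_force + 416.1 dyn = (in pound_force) 978.9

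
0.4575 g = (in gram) 0.4575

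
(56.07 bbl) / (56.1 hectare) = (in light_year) 1.68e-21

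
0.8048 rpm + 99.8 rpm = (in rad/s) 10.54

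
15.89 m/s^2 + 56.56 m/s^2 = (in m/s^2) 72.45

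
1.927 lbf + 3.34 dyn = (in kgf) 0.8741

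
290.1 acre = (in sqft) 1.264e+07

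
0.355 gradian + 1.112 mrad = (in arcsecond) 1380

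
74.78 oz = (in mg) 2.12e+06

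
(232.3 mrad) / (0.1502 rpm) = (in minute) 0.2461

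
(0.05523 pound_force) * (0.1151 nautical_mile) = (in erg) 5.237e+08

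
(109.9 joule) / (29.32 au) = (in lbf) 5.633e-12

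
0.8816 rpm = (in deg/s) 5.29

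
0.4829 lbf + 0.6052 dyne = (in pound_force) 0.4829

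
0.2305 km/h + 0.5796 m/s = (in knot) 1.251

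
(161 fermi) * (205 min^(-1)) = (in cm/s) 5.501e-11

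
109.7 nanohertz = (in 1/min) 6.582e-06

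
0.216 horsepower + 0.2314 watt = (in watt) 161.3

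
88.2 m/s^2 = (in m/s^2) 88.2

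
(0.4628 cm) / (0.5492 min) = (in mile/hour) 0.0003142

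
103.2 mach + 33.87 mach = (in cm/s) 4.667e+06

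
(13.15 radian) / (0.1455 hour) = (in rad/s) 0.02511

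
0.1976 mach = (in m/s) 67.28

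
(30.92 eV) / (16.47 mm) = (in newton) 3.008e-16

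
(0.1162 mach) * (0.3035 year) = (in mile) 2.353e+05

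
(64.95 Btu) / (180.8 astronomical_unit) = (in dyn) 0.0002534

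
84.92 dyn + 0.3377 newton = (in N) 0.3385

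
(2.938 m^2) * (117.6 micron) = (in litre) 0.3455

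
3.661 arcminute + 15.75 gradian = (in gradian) 15.82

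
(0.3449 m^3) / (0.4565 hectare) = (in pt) 0.2142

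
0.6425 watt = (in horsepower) 0.0008616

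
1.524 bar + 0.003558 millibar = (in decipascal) 1.524e+06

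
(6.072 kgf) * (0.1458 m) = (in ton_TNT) 2.075e-09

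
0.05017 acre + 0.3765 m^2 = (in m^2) 203.4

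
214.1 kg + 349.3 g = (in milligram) 2.144e+08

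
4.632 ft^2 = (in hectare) 4.303e-05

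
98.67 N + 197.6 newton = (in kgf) 30.21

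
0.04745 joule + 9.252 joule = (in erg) 9.299e+07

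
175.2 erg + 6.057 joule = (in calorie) 1.448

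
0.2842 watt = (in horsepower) 0.0003811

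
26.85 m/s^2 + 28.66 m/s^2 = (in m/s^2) 55.51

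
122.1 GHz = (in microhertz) 1.221e+17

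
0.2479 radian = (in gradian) 15.78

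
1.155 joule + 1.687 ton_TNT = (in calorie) 1.687e+09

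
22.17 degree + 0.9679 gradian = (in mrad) 402.1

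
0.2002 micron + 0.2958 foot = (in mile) 5.602e-05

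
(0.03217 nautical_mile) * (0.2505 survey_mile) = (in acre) 5.935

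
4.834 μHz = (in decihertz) 4.834e-05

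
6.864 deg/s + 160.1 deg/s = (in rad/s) 2.914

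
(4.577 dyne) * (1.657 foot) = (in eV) 1.443e+14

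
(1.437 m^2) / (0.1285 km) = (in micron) 1.118e+04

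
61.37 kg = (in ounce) 2165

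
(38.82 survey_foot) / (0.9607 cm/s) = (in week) 0.002036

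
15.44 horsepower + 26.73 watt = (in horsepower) 15.48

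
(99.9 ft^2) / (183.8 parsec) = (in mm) 1.636e-15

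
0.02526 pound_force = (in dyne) 1.124e+04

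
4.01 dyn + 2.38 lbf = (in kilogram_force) 1.08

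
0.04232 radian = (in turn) 0.006735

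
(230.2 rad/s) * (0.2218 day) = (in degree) 2.528e+08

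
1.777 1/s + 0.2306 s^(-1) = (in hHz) 0.02008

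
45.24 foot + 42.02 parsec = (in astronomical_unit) 8.667e+06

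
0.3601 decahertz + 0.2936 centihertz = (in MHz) 3.604e-06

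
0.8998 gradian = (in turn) 0.00225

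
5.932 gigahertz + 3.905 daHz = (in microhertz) 5.932e+15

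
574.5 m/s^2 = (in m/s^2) 574.5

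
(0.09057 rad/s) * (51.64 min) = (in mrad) 2.806e+05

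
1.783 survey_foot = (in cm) 54.35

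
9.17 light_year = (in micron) 8.675e+22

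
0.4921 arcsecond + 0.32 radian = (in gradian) 20.37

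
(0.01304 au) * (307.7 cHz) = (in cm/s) 6.002e+11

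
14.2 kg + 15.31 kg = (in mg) 2.951e+07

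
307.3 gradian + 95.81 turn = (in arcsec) 1.252e+08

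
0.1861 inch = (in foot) 0.01551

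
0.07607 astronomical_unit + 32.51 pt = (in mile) 7.071e+06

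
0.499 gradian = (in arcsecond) 1617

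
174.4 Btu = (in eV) 1.148e+24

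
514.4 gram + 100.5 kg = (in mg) 1.01e+08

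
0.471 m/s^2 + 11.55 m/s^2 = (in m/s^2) 12.02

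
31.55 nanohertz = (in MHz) 3.155e-14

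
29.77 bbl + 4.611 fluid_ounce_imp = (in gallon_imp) 1041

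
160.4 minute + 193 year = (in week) 1.006e+04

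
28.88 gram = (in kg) 0.02888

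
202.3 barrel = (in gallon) 8497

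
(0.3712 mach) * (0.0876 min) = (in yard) 726.5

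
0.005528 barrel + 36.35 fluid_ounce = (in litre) 1.954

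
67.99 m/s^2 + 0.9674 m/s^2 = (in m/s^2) 68.96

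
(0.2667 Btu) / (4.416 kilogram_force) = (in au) 4.343e-11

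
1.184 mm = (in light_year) 1.251e-19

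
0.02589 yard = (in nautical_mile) 1.278e-05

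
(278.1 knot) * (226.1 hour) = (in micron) 1.165e+14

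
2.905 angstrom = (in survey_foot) 9.531e-10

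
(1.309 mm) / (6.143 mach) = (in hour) 1.738e-10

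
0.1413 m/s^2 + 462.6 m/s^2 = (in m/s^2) 462.7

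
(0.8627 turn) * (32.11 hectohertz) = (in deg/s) 9.972e+05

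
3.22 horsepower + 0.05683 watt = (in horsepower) 3.22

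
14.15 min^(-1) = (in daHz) 0.02358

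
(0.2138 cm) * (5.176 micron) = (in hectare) 1.107e-12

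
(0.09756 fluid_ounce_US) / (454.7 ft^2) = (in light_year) 7.219e-24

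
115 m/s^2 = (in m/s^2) 115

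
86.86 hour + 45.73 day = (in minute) 7.106e+04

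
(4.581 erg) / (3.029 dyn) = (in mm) 15.12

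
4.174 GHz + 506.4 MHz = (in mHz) 4.68e+12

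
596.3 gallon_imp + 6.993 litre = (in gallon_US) 718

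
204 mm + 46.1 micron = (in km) 0.000204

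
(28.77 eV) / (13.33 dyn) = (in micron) 3.458e-08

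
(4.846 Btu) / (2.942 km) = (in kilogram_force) 0.1772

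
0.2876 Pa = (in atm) 2.838e-06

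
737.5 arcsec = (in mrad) 3.576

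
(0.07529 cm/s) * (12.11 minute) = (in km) 0.0005471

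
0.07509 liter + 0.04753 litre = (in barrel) 0.0007713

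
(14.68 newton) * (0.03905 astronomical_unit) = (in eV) 5.353e+29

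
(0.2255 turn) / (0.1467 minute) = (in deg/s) 9.223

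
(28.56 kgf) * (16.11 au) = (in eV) 4.213e+33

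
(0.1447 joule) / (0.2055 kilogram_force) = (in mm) 71.8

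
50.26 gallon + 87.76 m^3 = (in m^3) 87.95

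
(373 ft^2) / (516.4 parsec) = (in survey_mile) 1.351e-21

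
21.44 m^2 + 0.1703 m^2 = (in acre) 0.00534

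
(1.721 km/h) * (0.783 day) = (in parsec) 1.048e-12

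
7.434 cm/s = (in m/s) 0.07434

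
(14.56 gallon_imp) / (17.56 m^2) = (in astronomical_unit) 2.52e-14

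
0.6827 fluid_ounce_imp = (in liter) 0.0194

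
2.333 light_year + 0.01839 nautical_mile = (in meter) 2.207e+16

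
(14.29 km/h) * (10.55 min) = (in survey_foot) 8244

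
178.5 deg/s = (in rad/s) 3.115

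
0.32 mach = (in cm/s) 1.09e+04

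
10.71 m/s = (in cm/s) 1071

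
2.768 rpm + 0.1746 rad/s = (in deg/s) 26.61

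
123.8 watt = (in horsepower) 0.166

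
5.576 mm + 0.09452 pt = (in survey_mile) 3.485e-06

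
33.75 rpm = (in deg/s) 202.5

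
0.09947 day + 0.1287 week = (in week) 0.1429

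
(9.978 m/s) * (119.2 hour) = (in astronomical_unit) 2.862e-05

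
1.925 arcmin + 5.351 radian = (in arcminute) 1.84e+04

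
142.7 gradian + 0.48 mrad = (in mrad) 2242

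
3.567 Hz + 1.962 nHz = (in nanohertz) 3.567e+09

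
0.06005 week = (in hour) 10.09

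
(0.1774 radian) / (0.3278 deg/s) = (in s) 31.01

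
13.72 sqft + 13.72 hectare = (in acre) 33.9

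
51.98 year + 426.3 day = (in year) 53.15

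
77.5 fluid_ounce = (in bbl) 0.01442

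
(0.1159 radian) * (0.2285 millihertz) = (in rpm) 0.0002529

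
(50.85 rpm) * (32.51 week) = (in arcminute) 3.599e+11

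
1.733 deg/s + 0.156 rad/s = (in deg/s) 10.67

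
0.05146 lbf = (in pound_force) 0.05146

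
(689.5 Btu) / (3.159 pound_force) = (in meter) 5.177e+04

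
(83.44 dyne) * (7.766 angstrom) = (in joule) 6.48e-13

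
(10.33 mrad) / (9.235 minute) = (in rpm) 0.000178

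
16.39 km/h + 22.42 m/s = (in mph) 60.34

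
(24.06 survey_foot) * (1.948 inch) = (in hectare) 3.629e-05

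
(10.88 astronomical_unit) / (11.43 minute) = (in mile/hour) 5.309e+09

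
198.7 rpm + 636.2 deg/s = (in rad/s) 31.91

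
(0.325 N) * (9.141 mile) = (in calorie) 1143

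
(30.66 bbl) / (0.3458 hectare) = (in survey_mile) 8.759e-07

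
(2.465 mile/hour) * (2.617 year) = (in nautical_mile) 4.911e+04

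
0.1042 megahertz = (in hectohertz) 1042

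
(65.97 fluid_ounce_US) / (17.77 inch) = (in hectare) 4.322e-07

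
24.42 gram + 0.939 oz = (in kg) 0.05104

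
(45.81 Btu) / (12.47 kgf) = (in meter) 395.2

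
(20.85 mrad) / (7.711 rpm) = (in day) 2.988e-07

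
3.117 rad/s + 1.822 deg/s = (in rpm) 30.07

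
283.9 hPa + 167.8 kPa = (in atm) 1.936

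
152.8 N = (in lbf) 34.35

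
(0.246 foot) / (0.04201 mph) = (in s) 3.993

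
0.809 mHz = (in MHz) 8.09e-10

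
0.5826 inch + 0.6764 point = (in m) 0.01504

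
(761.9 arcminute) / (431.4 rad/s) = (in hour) 1.427e-07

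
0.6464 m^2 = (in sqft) 6.958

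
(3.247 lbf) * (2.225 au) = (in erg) 4.808e+19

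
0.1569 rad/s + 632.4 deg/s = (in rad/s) 11.19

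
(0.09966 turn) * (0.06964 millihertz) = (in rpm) 0.0004164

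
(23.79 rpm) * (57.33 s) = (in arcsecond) 2.946e+07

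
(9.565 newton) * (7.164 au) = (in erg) 1.025e+20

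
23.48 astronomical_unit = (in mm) 3.513e+15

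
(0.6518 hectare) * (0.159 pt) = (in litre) 365.6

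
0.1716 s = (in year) 5.441e-09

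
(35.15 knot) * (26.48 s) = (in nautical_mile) 0.2585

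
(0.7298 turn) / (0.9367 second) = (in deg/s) 280.5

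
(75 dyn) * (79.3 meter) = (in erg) 5.948e+05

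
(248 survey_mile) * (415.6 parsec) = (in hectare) 5.118e+20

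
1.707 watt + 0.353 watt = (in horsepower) 0.002763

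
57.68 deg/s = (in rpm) 9.613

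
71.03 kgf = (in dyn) 6.966e+07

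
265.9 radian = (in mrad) 2.659e+05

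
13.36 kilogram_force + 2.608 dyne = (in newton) 131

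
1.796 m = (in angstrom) 1.796e+10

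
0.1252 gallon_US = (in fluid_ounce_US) 16.03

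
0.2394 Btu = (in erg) 2.526e+09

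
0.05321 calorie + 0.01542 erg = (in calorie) 0.05321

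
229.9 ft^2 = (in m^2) 21.36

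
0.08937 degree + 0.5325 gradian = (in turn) 0.00158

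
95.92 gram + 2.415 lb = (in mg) 1.191e+06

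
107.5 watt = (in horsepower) 0.1442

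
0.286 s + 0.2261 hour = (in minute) 13.57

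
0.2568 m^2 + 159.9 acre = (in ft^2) 6.965e+06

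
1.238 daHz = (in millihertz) 1.238e+04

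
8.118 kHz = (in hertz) 8118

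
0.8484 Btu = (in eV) 5.587e+21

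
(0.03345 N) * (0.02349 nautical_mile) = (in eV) 9.083e+18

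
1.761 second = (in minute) 0.02935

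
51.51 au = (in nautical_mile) 4.161e+09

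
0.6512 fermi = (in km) 6.512e-19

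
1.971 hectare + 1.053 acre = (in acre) 5.923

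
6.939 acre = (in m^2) 2.808e+04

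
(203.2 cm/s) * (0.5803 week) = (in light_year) 7.538e-11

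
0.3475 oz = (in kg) 0.009851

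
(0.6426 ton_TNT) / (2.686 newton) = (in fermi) 1.001e+24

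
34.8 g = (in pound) 0.07672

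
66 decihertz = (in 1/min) 396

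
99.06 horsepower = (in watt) 7.387e+04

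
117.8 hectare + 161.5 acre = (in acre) 452.6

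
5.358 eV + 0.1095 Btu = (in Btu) 0.1095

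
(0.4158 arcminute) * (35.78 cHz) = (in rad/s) 4.328e-05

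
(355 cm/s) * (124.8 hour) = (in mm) 1.595e+09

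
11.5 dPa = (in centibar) 0.00115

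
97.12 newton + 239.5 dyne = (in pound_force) 21.83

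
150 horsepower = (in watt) 1.119e+05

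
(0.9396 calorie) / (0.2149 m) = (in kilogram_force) 1.865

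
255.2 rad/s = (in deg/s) 1.462e+04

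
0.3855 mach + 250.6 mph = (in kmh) 875.8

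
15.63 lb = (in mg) 7.09e+06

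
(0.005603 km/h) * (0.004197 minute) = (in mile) 2.435e-07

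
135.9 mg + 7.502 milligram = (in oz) 0.005058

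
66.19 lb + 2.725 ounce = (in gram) 3.01e+04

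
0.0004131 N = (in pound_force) 9.287e-05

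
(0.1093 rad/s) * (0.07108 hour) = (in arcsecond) 5.769e+06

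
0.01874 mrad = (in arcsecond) 3.865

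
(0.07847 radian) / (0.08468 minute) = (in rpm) 0.1475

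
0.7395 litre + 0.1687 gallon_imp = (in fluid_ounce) 50.94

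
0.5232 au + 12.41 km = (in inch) 3.081e+12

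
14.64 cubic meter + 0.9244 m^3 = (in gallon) 4112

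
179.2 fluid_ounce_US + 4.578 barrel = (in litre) 733.1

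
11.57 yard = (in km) 0.01058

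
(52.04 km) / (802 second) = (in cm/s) 6489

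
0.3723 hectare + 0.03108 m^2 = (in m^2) 3723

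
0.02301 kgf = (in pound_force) 0.05073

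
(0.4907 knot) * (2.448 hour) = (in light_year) 2.351e-13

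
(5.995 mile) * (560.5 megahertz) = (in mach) 1.588e+10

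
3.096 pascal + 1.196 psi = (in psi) 1.196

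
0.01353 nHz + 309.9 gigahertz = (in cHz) 3.099e+13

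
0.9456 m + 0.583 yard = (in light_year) 1.563e-16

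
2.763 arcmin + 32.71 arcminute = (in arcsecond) 2128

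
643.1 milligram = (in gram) 0.6431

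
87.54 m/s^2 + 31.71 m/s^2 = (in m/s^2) 119.2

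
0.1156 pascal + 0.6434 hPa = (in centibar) 0.06446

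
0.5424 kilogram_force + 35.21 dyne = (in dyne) 5.319e+05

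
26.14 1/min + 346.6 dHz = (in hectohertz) 0.351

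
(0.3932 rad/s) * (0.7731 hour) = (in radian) 1094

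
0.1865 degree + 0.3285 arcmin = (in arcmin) 11.52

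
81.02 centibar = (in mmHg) 607.7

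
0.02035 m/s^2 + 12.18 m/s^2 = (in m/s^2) 12.2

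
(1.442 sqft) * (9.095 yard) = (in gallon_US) 294.3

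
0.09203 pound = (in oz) 1.472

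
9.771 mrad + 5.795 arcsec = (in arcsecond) 2021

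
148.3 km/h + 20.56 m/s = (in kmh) 222.3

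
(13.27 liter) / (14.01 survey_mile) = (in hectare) 5.885e-11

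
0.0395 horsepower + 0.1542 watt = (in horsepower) 0.03971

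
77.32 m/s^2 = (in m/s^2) 77.32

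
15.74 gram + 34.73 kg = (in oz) 1226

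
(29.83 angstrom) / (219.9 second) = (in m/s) 1.357e-11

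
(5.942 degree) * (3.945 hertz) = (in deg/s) 23.44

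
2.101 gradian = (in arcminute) 113.5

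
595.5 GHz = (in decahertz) 5.955e+10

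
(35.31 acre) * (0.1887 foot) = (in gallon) 2.171e+06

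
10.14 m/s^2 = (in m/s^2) 10.14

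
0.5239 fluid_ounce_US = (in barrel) 9.745e-05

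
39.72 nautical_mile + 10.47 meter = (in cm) 7.357e+06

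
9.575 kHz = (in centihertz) 9.575e+05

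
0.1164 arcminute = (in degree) 0.00194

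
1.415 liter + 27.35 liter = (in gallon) 7.599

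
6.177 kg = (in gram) 6177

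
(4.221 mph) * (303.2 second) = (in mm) 5.721e+05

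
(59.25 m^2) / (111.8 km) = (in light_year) 5.602e-20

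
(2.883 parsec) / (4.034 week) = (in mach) 1.071e+08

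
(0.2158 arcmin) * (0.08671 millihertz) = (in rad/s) 5.443e-09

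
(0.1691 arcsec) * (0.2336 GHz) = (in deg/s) 1.097e+04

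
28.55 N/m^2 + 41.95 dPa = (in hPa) 0.3275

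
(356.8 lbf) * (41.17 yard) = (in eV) 3.729e+23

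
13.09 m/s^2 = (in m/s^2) 13.09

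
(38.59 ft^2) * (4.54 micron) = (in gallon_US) 0.0043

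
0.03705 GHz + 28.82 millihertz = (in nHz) 3.705e+16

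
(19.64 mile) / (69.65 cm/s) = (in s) 4.538e+04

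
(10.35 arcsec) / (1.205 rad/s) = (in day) 4.82e-10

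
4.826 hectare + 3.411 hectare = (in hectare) 8.237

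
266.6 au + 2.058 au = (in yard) 4.395e+13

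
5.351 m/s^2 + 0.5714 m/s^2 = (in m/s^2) 5.922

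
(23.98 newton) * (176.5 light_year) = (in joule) 4.004e+19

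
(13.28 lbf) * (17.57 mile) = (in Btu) 1583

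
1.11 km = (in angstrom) 1.11e+13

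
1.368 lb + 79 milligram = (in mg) 6.206e+05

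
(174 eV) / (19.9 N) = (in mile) 8.705e-22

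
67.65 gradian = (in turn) 0.1691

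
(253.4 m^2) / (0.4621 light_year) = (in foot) 1.902e-13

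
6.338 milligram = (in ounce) 0.0002236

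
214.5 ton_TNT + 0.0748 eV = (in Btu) 8.506e+08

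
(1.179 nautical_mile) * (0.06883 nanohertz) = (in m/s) 1.503e-07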